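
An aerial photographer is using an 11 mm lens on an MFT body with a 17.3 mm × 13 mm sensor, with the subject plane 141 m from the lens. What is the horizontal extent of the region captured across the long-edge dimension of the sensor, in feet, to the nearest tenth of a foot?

727.5 ft

dₒ: 141 m = 141000 mm.
Similar triangles through the lens centre give W/dₒ = w/dᵢ; with 1/f = 1/dₒ + 1/dᵢ this gives W = w·(dₒ − f)/f.
W = 17.3 mm × (141000 − 11) / 11 = 17.3 × 12817.1818 ≈ 221737.245 mm = 221737.245/304.8 ft = 727.484 ft.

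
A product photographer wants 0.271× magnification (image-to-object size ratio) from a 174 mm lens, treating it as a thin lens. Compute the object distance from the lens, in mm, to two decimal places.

816.07 mm

With m = dᵢ/dₒ and 1/f = 1/dₒ + 1/dᵢ, substituting dᵢ = m·dₒ gives 1/f = (1 + 1/m)/dₒ, hence dₒ = f·(1 + 1/m).
dₒ = 174 × (1 + 1/0.271) = 174 × 4.69004 ≈ 816.066 mm.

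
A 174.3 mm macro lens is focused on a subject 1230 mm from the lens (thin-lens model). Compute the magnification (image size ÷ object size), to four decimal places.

0.1651×

Thin lens: 1/f = 1/dₒ + 1/dᵢ → 1/dᵢ = 1/174.3 − 1/1230 = 0.0049242 mm⁻¹, so dᵢ ≈ 203.0776 mm.
Magnification m = dᵢ/dₒ = 203.0776/1230 ≈ 0.16510.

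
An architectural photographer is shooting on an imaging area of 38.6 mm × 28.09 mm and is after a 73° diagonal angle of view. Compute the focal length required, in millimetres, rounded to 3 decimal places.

32.258 mm

Sensor diagonal = √(38.6² + 28.09²) = √2279.0081 ≈ 47.7390 mm.
From α = 2·arctan(d/2f) we get f = d / (2·tan(α/2)).
With d = 47.7390 mm and α/2 = 36.5°, tan(α/2) ≈ 0.73996, so f ≈ 47.7390 / 1.47992 ≈ 32.2577 mm.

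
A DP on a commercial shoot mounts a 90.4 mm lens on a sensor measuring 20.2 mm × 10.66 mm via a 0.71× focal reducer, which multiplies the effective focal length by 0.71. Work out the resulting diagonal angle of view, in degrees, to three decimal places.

20.178°

Effective focal length f = 90.4 × 0.71 = 64.184 mm.
Sensor diagonal = √(20.2² + 10.66²) = √521.6756 ≈ 22.8402 mm.
α = 2·arctan(22.840 / (2 × 64.184)) = 2·arctan(0.17793) ≈ 20.1778°.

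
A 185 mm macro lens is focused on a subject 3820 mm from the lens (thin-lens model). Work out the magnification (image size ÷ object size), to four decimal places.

0.0509×

Thin lens: 1/f = 1/dₒ + 1/dᵢ → 1/dᵢ = 1/185 − 1/3820 = 0.0051436 mm⁻¹, so dᵢ ≈ 194.4154 mm.
Magnification m = dᵢ/dₒ = 194.4154/3820 ≈ 0.05089.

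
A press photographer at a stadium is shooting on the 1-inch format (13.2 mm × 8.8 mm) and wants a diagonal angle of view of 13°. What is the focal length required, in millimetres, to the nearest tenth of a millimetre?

Sensor diagonal = √(13.2² + 8.8²) = √251.6800 ≈ 15.8644 mm.
From α = 2·arctan(d/2f) we get f = d / (2·tan(α/2)).
With d = 15.8644 mm and α/2 = 6.5°, tan(α/2) ≈ 0.11394, so f ≈ 15.8644 / 0.22787 ≈ 69.6201 mm.

69.6 mm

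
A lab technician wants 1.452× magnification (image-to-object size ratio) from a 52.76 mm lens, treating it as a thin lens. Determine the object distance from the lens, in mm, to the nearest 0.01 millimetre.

89.10 mm

With m = dᵢ/dₒ and 1/f = 1/dₒ + 1/dᵢ, substituting dᵢ = m·dₒ gives 1/f = (1 + 1/m)/dₒ, hence dₒ = f·(1 + 1/m).
dₒ = 52.76 × (1 + 1/1.452) = 52.76 × 1.68871 ≈ 89.096 mm.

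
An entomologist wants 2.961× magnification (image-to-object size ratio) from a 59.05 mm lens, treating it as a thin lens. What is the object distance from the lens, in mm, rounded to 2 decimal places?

78.99 mm

With m = dᵢ/dₒ and 1/f = 1/dₒ + 1/dᵢ, substituting dᵢ = m·dₒ gives 1/f = (1 + 1/m)/dₒ, hence dₒ = f·(1 + 1/m).
dₒ = 59.05 × (1 + 1/2.961) = 59.05 × 1.33772 ≈ 78.993 mm.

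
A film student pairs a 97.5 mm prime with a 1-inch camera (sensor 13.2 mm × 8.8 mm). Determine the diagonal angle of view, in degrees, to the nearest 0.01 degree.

Sensor diagonal = √(13.2² + 8.8²) = √251.6800 ≈ 15.8644 mm.
Angle of view α = 2·arctan(d/2f) with d = 15.8644 mm and f = 97.5 mm.
d/2f = 0.08136; arctan(0.08136) ≈ 4.6511°, so α ≈ 9.3022°.

9.30°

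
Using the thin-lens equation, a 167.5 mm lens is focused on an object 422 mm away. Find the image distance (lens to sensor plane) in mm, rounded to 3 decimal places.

1/dᵢ = 1/f − 1/dₒ = 1/167.5 − 1/422 = 0.0036005 mm⁻¹.
dᵢ = 1/0.0036005 ≈ 277.7407 mm.

277.741 mm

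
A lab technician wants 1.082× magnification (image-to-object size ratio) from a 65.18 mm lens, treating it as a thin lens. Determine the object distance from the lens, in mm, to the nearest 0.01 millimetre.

125.42 mm

With m = dᵢ/dₒ and 1/f = 1/dₒ + 1/dᵢ, substituting dᵢ = m·dₒ gives 1/f = (1 + 1/m)/dₒ, hence dₒ = f·(1 + 1/m).
dₒ = 65.18 × (1 + 1/1.082) = 65.18 × 1.92421 ≈ 125.420 mm.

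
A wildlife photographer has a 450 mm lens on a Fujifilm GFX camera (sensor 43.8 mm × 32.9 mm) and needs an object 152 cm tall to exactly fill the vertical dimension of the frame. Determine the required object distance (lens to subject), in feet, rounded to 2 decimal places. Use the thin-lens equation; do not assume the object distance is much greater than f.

69.69 ft

W: 152 cm = 1520 mm.
Magnification m = h/W = dᵢ/dₒ; combined with 1/f = 1/dₒ + 1/dᵢ this gives dₒ = f·(1 + W/h).
dₒ = 450 mm × (1 + 1520/32.9) = 450 × 47.2006 ≈ 21240.274 mm = 21240.274/304.8 ft = 69.6859 ft.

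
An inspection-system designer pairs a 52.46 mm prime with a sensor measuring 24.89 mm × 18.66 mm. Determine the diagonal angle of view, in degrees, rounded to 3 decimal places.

33.029°

Sensor diagonal = √(24.89² + 18.66²) = √967.7077 ≈ 31.1080 mm.
Angle of view α = 2·arctan(d/2f) with d = 31.1080 mm and f = 52.46 mm.
d/2f = 0.29649; arctan(0.29649) ≈ 16.5147°, so α ≈ 33.0294°.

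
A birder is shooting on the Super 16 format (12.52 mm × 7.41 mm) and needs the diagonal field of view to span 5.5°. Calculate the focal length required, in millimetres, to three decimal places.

Sensor diagonal = √(12.52² + 7.41²) = √211.6585 ≈ 14.5485 mm.
From α = 2·arctan(d/2f) we get f = d / (2·tan(α/2)).
With d = 14.5485 mm and α/2 = 2.75°, tan(α/2) ≈ 0.04803, so f ≈ 14.5485 / 0.09607 ≈ 151.4412 mm.

151.441 mm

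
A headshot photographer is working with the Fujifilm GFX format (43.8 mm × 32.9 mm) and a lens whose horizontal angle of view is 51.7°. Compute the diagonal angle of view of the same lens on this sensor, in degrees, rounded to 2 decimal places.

62.43°

From the horizontal AOV: f = 43.8 / (2·tan(25.85°)) = 43.8 / 0.96899 ≈ 45.2016 mm.
Sensor diagonal = √(43.8² + 32.9²) = √3000.8500 ≈ 54.7800 mm.
Diagonal AOV = 2·arctan(54.7800 / (2 × 45.2016)) = 2·arctan(0.60595) ≈ 62.4277°.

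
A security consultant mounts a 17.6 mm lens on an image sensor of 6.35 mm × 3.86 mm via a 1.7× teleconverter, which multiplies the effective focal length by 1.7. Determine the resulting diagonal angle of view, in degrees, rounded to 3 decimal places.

Effective focal length f = 17.6 × 1.7 = 29.92 mm.
Sensor diagonal = √(6.35² + 3.86²) = √55.2221 ≈ 7.4312 mm.
α = 2·arctan(7.431 / (2 × 29.92)) = 2·arctan(0.12418) ≈ 14.1579°.

14.158°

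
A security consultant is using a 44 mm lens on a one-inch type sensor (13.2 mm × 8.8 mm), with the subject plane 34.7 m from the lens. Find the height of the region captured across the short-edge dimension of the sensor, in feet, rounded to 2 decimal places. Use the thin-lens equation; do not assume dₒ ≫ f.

dₒ: 34.7 m = 34700 mm.
Similar triangles through the lens centre give W/dₒ = h/dᵢ; with 1/f = 1/dₒ + 1/dᵢ this gives W = h·(dₒ − f)/f.
W = 8.8 mm × (34700 − 44) / 44 = 8.8 × 787.6364 ≈ 6931.200 mm = 6931.200/304.8 ft = 22.7402 ft.

22.74 ft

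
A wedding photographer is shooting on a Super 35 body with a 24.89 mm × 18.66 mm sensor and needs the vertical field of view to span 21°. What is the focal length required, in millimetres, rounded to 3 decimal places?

50.340 mm

From α = 2·arctan(h/2f) we get f = h / (2·tan(α/2)).
With h = 18.66 mm and α/2 = 10.5°, tan(α/2) ≈ 0.18534, so f ≈ 18.66 / 0.37068 ≈ 50.3402 mm.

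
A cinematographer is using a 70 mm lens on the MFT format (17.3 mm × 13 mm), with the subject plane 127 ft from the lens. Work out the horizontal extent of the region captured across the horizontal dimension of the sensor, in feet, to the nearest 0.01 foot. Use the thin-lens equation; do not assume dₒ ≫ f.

dₒ: 127 ft × 304.8 mm/ft = 38709.60 mm.
Similar triangles through the lens centre give W/dₒ = w/dᵢ; with 1/f = 1/dₒ + 1/dᵢ this gives W = w·(dₒ − f)/f.
W = 17.3 mm × (38709.6 − 70) / 70 = 17.3 × 551.9943 ≈ 9549.501 mm = 9549.501/304.8 ft = 31.3304 ft.

31.33 ft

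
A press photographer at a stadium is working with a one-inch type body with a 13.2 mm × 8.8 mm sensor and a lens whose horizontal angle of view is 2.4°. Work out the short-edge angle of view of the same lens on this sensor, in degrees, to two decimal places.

From the horizontal AOV: f = 13.2 / (2·tan(1.2°)) = 13.2 / 0.04189 ≈ 315.0807 mm.
Short-edge AOV = 2·arctan(8.8 / (2 × 315.0807)) = 2·arctan(0.01396) ≈ 1.6001°.

1.60°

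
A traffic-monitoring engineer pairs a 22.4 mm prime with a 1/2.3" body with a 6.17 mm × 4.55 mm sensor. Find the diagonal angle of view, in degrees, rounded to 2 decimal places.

19.42°

Sensor diagonal = √(6.17² + 4.55²) = √58.7714 ≈ 7.6663 mm.
Angle of view α = 2·arctan(d/2f) with d = 7.6663 mm and f = 22.4 mm.
d/2f = 0.17112; arctan(0.17112) ≈ 9.7105°, so α ≈ 19.4210°.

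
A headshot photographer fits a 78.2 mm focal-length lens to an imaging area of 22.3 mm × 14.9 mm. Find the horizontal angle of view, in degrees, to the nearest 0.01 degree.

16.23°

Angle of view α = 2·arctan(w/2f) with w = 22.3 mm and f = 78.2 mm.
w/2f = 0.14258; arctan(0.14258) ≈ 8.1147°, so α ≈ 16.2294°.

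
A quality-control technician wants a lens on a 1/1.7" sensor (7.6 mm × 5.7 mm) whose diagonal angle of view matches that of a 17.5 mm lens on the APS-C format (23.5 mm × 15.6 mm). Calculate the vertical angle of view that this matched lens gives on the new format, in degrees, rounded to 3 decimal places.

51.611°

Sensor diagonal = √(23.5² + 15.6²) = √795.6100 ≈ 28.2066 mm.
Sensor diagonal = √(7.6² + 5.7²) = √90.2500 ≈ 9.5000 mm.
Equal diagonal AOV ⇒ f₂ = f₁ · 9.5000/28.2066 = 17.5 × 0.33680 ≈ 5.8940 mm.
Vertical AOV on the new format = 2·arctan(5.7 / (2 × 5.8940)) = 2·arctan(0.48354) ≈ 51.6113°.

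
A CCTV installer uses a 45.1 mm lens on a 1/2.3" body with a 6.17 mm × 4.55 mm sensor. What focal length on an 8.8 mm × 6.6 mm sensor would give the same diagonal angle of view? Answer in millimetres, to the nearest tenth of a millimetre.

Sensor diagonal = √(6.17² + 4.55²) = √58.7714 ≈ 7.6663 mm.
Sensor diagonal = √(8.8² + 6.6²) = √121.0000 ≈ 11.0000 mm.
Equal angle of view means equal diagonal/f ratio, so f₂ = f₁ · (diagonal₂/diagonal₁) = 45.1 × 11.0000/7.6663.
f₂ = 45.1 × 1.43486 ≈ 64.712 mm.

64.7 mm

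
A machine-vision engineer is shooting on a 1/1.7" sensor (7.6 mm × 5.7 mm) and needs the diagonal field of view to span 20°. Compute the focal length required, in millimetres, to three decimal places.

Sensor diagonal = √(7.6² + 5.7²) = √90.2500 ≈ 9.5000 mm.
From α = 2·arctan(d/2f) we get f = d / (2·tan(α/2)).
With d = 9.5000 mm and α/2 = 10°, tan(α/2) ≈ 0.17633, so f ≈ 9.5000 / 0.35265 ≈ 26.9386 mm.

26.939 mm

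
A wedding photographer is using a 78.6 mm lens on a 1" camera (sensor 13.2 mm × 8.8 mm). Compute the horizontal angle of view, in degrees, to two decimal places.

9.60°

Angle of view α = 2·arctan(w/2f) with w = 13.2 mm and f = 78.6 mm.
w/2f = 0.08397; arctan(0.08397) ≈ 4.7998°, so α ≈ 9.5997°.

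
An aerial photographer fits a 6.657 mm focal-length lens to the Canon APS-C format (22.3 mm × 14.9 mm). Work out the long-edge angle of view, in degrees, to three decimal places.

Angle of view α = 2·arctan(w/2f) with w = 22.3 mm and f = 6.657 mm.
w/2f = 1.67493; arctan(1.67493) ≈ 59.1611°, so α ≈ 118.3222°.

118.322°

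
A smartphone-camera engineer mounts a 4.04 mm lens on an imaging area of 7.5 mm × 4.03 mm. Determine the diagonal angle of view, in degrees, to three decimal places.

92.997°

Sensor diagonal = √(7.5² + 4.03²) = √72.4909 ≈ 8.5142 mm.
Angle of view α = 2·arctan(d/2f) with d = 8.5142 mm and f = 4.04 mm.
d/2f = 1.05373; arctan(1.05373) ≈ 46.4987°, so α ≈ 92.9974°.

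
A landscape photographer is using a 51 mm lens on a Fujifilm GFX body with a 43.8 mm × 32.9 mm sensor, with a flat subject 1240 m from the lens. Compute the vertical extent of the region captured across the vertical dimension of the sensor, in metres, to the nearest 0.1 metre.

799.9 m

dₒ: 1240 m = 1.24e+06 mm.
Similar triangles through the lens centre give W/dₒ = h/dᵢ; with 1/f = 1/dₒ + 1/dᵢ this gives W = h·(dₒ − f)/f.
W = 32.9 mm × (1.24e+06 − 51) / 51 = 32.9 × 24312.7255 ≈ 799888.669 mm = 799.889 m.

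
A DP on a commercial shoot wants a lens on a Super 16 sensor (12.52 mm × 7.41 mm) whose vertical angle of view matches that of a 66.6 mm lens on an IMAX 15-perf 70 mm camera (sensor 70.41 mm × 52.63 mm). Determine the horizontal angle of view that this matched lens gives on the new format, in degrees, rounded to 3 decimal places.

Equal vertical AOV ⇒ f₂ = f₁ · 7.41/52.63 = 66.6 × 0.14079 ≈ 9.3769 mm.
Horizontal AOV on the new format = 2·arctan(12.52 / (2 × 9.3769)) = 2·arctan(0.66760) ≈ 67.4540°.

67.454°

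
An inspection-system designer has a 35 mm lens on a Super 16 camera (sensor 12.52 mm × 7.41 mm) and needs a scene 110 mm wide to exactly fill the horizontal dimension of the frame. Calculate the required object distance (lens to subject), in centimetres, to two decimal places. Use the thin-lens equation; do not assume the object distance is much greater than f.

34.25 cm

Magnification m = w/W = dᵢ/dₒ; combined with 1/f = 1/dₒ + 1/dᵢ this gives dₒ = f·(1 + W/w).
dₒ = 35 mm × (1 + 110/12.52) = 35 × 9.7859 ≈ 342.508 mm = 34.2508 cm.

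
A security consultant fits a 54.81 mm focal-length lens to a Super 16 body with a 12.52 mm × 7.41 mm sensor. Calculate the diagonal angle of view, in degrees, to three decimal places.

Sensor diagonal = √(12.52² + 7.41²) = √211.6585 ≈ 14.5485 mm.
Angle of view α = 2·arctan(d/2f) with d = 14.5485 mm and f = 54.81 mm.
d/2f = 0.13272; arctan(0.13272) ≈ 7.5600°, so α ≈ 15.1199°.

15.120°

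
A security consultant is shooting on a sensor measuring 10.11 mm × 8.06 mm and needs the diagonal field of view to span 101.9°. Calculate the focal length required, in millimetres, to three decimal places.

Sensor diagonal = √(10.11² + 8.06²) = √167.1757 ≈ 12.9296 mm.
From α = 2·arctan(d/2f) we get f = d / (2·tan(α/2)).
With d = 12.9296 mm and α/2 = 50.95°, tan(α/2) ≈ 1.23270, so f ≈ 12.9296 / 2.46539 ≈ 5.2445 mm.

5.244 mm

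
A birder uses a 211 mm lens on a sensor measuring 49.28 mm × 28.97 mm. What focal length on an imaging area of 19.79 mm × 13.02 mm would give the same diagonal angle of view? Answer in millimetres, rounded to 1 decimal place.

Sensor diagonal = √(49.28² + 28.97²) = √3267.7793 ≈ 57.1645 mm.
Sensor diagonal = √(19.79² + 13.02²) = √561.1645 ≈ 23.6889 mm.
Equal angle of view means equal diagonal/f ratio, so f₂ = f₁ · (diagonal₂/diagonal₁) = 211 × 23.6889/57.1645.
f₂ = 211 × 0.41440 ≈ 87.438 mm.

87.4 mm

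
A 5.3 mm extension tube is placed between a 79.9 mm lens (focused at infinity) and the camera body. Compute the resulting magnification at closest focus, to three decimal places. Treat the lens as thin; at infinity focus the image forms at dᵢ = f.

0.066×

The tube moves the image plane from f to f + e, so dᵢ = 79.9 + 5.3 = 85.2 mm. Focus is achieved when 1/f = 1/dₒ + 1/dᵢ, giving dₒ = 1/(1/f − 1/(f+e)).
Magnification m = dᵢ/dₒ = (f+e)·(1/f − 1/(f+e)) = e/f = 5.3/79.9 ≈ 0.0663.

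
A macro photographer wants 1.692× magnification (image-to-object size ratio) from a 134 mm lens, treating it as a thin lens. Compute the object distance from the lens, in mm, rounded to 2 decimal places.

With m = dᵢ/dₒ and 1/f = 1/dₒ + 1/dᵢ, substituting dᵢ = m·dₒ gives 1/f = (1 + 1/m)/dₒ, hence dₒ = f·(1 + 1/m).
dₒ = 134 × (1 + 1/1.692) = 134 × 1.59102 ≈ 213.196 mm.

213.20 mm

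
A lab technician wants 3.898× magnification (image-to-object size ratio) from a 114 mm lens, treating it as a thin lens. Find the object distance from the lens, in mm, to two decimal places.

143.25 mm

With m = dᵢ/dₒ and 1/f = 1/dₒ + 1/dᵢ, substituting dᵢ = m·dₒ gives 1/f = (1 + 1/m)/dₒ, hence dₒ = f·(1 + 1/m).
dₒ = 114 × (1 + 1/3.898) = 114 × 1.25654 ≈ 143.246 mm.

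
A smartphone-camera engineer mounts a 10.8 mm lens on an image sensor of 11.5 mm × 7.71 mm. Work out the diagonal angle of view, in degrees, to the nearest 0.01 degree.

Sensor diagonal = √(11.5² + 7.71²) = √191.6941 ≈ 13.8454 mm.
Angle of view α = 2·arctan(d/2f) with d = 13.8454 mm and f = 10.8 mm.
d/2f = 0.64099; arctan(0.64099) ≈ 32.6594°, so α ≈ 65.3189°.

65.32°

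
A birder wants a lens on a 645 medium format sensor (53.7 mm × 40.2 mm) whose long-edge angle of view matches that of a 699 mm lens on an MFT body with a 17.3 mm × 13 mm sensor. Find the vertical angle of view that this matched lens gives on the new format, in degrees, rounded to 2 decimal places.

Equal long-edge AOV ⇒ f₂ = f₁ · 53.7/17.3 = 699 × 3.10405 ≈ 2169.7283 mm.
Vertical AOV on the new format = 2·arctan(40.2 / (2 × 2169.7283)) = 2·arctan(0.00926) ≈ 1.0615°.

1.06°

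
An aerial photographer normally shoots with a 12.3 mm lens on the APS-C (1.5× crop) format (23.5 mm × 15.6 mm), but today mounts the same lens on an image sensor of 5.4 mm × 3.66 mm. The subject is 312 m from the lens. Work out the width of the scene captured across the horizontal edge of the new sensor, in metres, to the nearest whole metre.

The focal length stays 12.3 mm; the relevant sensor dimension is now w = 5.4 mm. Object distance dₒ = 312 m = 312000 mm.
Thin-lens field width W = w·(dₒ − f)/f = 5.4 × (312000 − 12.3)/12.3 ≈ 136970.210 mm = 136.97 m.

137 m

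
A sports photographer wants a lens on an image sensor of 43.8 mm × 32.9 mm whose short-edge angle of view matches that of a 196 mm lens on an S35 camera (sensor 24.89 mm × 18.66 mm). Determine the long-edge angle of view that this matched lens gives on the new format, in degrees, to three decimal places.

7.252°

Equal short-edge AOV ⇒ f₂ = f₁ · 32.9/18.66 = 196 × 1.76313 ≈ 345.5734 mm.
Long-edge AOV on the new format = 2·arctan(43.8 / (2 × 345.5734)) = 2·arctan(0.06337) ≈ 7.2523°.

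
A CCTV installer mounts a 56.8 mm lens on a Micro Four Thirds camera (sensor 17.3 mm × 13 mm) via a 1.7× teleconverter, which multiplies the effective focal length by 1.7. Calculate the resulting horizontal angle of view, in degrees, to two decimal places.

10.24°

Effective focal length f = 56.8 × 1.7 = 96.56 mm.
α = 2·arctan(17.3 / (2 × 96.56)) = 2·arctan(0.08958) ≈ 10.2380°.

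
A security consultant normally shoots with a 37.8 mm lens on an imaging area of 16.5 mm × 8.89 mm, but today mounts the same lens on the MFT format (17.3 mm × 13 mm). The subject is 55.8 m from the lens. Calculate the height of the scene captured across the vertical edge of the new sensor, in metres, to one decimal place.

19.2 m

The focal length stays 37.8 mm; the relevant sensor dimension is now h = 13 mm. Object distance dₒ = 55.8 m = 55800 mm.
Thin-lens field height W = h·(dₒ − f)/f = 13 × (55800 − 37.8)/37.8 ≈ 19177.476 mm = 19.1775 m.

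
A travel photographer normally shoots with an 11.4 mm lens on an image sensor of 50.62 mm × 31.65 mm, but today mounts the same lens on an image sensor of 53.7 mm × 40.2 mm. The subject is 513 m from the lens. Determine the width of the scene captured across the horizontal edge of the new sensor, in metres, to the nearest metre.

The focal length stays 11.4 mm; the relevant sensor dimension is now w = 53.7 mm. Object distance dₒ = 513 m = 513000 mm.
Thin-lens field width W = w·(dₒ − f)/f = 53.7 × (513000 − 11.4)/11.4 ≈ 2416446.300 mm = 2416.45 m.

2416 m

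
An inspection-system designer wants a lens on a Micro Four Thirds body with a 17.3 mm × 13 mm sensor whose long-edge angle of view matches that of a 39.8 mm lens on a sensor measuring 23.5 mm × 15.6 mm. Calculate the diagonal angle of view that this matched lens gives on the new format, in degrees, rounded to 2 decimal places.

Equal long-edge AOV ⇒ f₂ = f₁ · 17.3/23.5 = 39.8 × 0.73617 ≈ 29.2996 mm.
Sensor diagonal = √(17.3² + 13²) = √468.2900 ≈ 21.6400 mm.
Diagonal AOV on the new format = 2·arctan(21.6400 / (2 × 29.2996)) = 2·arctan(0.36929) ≈ 40.5372°.

40.54°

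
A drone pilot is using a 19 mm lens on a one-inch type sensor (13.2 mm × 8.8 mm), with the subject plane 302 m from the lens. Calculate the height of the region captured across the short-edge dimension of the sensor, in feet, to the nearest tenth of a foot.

dₒ: 302 m = 302000 mm.
Similar triangles through the lens centre give W/dₒ = h/dᵢ; with 1/f = 1/dₒ + 1/dᵢ this gives W = h·(dₒ − f)/f.
W = 8.8 mm × (302000 − 19) / 19 = 8.8 × 15893.7368 ≈ 139864.884 mm = 139864.884/304.8 ft = 458.874 ft.

458.9 ft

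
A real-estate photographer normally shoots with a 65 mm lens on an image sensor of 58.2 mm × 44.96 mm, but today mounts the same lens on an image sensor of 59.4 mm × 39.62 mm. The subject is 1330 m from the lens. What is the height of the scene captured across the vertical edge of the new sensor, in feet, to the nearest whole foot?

The focal length stays 65 mm; the relevant sensor dimension is now h = 39.62 mm. Object distance dₒ = 1330 m = 1.33e+06 mm.
Thin-lens field height W = h·(dₒ − f)/f = 39.62 × (1.33e+06 − 65)/65 ≈ 810646.534 mm = 810646.534/304.8 ft = 2659.6 ft.

2660 ft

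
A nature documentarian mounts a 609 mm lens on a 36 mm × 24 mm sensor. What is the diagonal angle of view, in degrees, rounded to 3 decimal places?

Sensor diagonal = √(36² + 24²) = √1872.0000 ≈ 43.2666 mm.
Angle of view α = 2·arctan(d/2f) with d = 43.2666 mm and f = 609 mm.
d/2f = 0.03552; arctan(0.03552) ≈ 2.0344°, so α ≈ 4.0689°.

4.069°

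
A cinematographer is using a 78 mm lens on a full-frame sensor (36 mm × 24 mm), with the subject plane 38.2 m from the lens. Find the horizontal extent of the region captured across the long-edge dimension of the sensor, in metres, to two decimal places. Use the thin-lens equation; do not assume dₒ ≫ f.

dₒ: 38.2 m = 38200 mm.
Similar triangles through the lens centre give W/dₒ = w/dᵢ; with 1/f = 1/dₒ + 1/dᵢ this gives W = w·(dₒ − f)/f.
W = 36 mm × (38200 − 78) / 78 = 36 × 488.7436 ≈ 17594.769 mm = 17.5948 m.

17.59 m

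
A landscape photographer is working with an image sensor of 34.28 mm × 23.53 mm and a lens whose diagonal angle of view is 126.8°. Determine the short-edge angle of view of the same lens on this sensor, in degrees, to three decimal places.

96.991°

Sensor diagonal = √(34.28² + 23.53²) = √1728.7793 ≈ 41.5786 mm.
From the diagonal AOV: f = 41.5786 / (2·tan(63.4°)) = 41.5786 / 3.99391 ≈ 10.4105 mm.
Short-edge AOV = 2·arctan(23.53 / (2 × 10.4105)) = 2·arctan(1.13011) ≈ 96.9907°.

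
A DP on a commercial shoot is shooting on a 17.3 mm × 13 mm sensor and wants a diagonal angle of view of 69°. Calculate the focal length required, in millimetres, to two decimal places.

Sensor diagonal = √(17.3² + 13²) = √468.2900 ≈ 21.6400 mm.
From α = 2·arctan(d/2f) we get f = d / (2·tan(α/2)).
With d = 21.6400 mm and α/2 = 34.5°, tan(α/2) ≈ 0.68728, so f ≈ 21.6400 / 1.37456 ≈ 15.7432 mm.

15.74 mm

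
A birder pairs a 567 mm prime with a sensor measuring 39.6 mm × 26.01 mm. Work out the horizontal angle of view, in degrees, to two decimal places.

Angle of view α = 2·arctan(w/2f) with w = 39.6 mm and f = 567 mm.
w/2f = 0.03492; arctan(0.03492) ≈ 2.0000°, so α ≈ 4.0000°.

4.00°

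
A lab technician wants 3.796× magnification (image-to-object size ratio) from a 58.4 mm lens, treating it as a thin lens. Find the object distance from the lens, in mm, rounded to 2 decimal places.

With m = dᵢ/dₒ and 1/f = 1/dₒ + 1/dᵢ, substituting dᵢ = m·dₒ gives 1/f = (1 + 1/m)/dₒ, hence dₒ = f·(1 + 1/m).
dₒ = 58.4 × (1 + 1/3.796) = 58.4 × 1.26344 ≈ 73.785 mm.

73.78 mm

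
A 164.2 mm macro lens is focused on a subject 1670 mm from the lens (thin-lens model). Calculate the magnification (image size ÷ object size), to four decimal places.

0.1090×

Thin lens: 1/f = 1/dₒ + 1/dᵢ → 1/dᵢ = 1/164.2 − 1/1670 = 0.0054913 mm⁻¹, so dᵢ ≈ 182.1052 mm.
Magnification m = dᵢ/dₒ = 182.1052/1670 ≈ 0.10905.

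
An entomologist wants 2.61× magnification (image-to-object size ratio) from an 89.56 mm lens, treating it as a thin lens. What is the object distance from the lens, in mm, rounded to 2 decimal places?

With m = dᵢ/dₒ and 1/f = 1/dₒ + 1/dᵢ, substituting dᵢ = m·dₒ gives 1/f = (1 + 1/m)/dₒ, hence dₒ = f·(1 + 1/m).
dₒ = 89.56 × (1 + 1/2.61) = 89.56 × 1.38314 ≈ 123.874 mm.

123.87 mm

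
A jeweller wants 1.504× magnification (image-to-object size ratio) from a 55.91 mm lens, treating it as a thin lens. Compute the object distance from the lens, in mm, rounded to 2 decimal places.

With m = dᵢ/dₒ and 1/f = 1/dₒ + 1/dᵢ, substituting dᵢ = m·dₒ gives 1/f = (1 + 1/m)/dₒ, hence dₒ = f·(1 + 1/m).
dₒ = 55.91 × (1 + 1/1.504) = 55.91 × 1.66489 ≈ 93.084 mm.

93.08 mm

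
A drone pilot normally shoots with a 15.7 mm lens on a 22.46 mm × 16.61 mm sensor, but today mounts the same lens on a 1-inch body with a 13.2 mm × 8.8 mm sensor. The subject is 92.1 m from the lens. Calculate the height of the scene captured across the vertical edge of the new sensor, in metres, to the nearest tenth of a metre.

The focal length stays 15.7 mm; the relevant sensor dimension is now h = 8.8 mm. Object distance dₒ = 92.1 m = 92100 mm.
Thin-lens field height W = h·(dₒ − f)/f = 8.8 × (92100 − 15.7)/15.7 ≈ 51614.130 mm = 51.6141 m.

51.6 m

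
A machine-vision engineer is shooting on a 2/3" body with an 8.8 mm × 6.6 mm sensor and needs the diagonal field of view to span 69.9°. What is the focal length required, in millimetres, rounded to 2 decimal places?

7.87 mm

Sensor diagonal = √(8.8² + 6.6²) = √121.0000 ≈ 11.0000 mm.
From α = 2·arctan(d/2f) we get f = d / (2·tan(α/2)).
With d = 11.0000 mm and α/2 = 34.95°, tan(α/2) ≈ 0.69891, so f ≈ 11.0000 / 1.39782 ≈ 7.8694 mm.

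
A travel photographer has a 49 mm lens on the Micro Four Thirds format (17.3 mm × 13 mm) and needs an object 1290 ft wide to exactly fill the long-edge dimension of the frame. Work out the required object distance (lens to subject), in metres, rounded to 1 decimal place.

W: 1290 ft × 304.8 mm/ft = 393191.99 mm.
Magnification m = w/W = dᵢ/dₒ; combined with 1/f = 1/dₒ + 1/dᵢ this gives dₒ = f·(1 + W/w).
dₒ = 49 mm × (1 + 393192/17.3) = 49 × 22728.8605 ≈ 1113714.167 mm = 1113.71 m.

1113.7 m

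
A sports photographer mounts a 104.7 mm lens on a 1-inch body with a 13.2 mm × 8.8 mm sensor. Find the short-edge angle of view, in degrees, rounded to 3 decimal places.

4.813°

Angle of view α = 2·arctan(h/2f) with h = 8.8 mm and f = 104.7 mm.
h/2f = 0.04202; arctan(0.04202) ≈ 2.4064°, so α ≈ 4.8129°.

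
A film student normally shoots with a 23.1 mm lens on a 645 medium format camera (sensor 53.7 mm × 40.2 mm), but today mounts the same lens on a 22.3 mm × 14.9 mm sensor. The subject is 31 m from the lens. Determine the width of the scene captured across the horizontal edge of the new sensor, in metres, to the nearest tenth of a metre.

The focal length stays 23.1 mm; the relevant sensor dimension is now w = 22.3 mm. Object distance dₒ = 31 m = 31000 mm.
Thin-lens field width W = w·(dₒ − f)/f = 22.3 × (31000 − 23.1)/23.1 ≈ 29904.107 mm = 29.9041 m.

29.9 m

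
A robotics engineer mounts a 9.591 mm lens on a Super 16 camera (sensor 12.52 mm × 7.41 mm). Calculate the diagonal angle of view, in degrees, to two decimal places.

74.36°

Sensor diagonal = √(12.52² + 7.41²) = √211.6585 ≈ 14.5485 mm.
Angle of view α = 2·arctan(d/2f) with d = 14.5485 mm and f = 9.591 mm.
d/2f = 0.75844; arctan(0.75844) ≈ 37.1783°, so α ≈ 74.3566°.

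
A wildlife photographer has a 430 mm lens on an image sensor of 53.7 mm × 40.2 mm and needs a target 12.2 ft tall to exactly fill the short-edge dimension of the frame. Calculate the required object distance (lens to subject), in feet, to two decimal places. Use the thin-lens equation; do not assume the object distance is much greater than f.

W: 12.2 ft × 304.8 mm/ft = 3718.56 mm.
Magnification m = h/W = dᵢ/dₒ; combined with 1/f = 1/dₒ + 1/dᵢ this gives dₒ = f·(1 + W/h).
dₒ = 430 mm × (1 + 3718.56/40.2) = 430 × 93.5015 ≈ 40205.641 mm = 40205.641/304.8 ft = 131.908 ft.

131.91 ft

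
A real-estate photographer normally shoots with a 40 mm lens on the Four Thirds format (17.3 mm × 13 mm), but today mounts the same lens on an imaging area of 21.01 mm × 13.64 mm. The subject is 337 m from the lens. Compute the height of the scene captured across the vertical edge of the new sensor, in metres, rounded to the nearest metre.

The focal length stays 40 mm; the relevant sensor dimension is now h = 13.64 mm. Object distance dₒ = 337 m = 337000 mm.
Thin-lens field height W = h·(dₒ − f)/f = 13.64 × (337000 − 40)/40 ≈ 114903.360 mm = 114.903 m.

115 m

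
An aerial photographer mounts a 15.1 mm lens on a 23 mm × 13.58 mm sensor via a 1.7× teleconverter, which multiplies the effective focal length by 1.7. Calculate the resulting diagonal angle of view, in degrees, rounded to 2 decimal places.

54.97°

Effective focal length f = 15.1 × 1.7 = 25.67 mm.
Sensor diagonal = √(23² + 13.58²) = √713.4164 ≈ 26.7099 mm.
α = 2·arctan(26.710 / (2 × 25.67)) = 2·arctan(0.52025) ≈ 54.9718°.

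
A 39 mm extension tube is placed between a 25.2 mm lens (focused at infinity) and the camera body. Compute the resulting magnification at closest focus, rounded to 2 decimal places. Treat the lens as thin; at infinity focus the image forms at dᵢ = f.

1.55×

The tube moves the image plane from f to f + e, so dᵢ = 25.2 + 39 = 64.2 mm. Focus is achieved when 1/f = 1/dₒ + 1/dᵢ, giving dₒ = 1/(1/f − 1/(f+e)).
Magnification m = dᵢ/dₒ = (f+e)·(1/f − 1/(f+e)) = e/f = 39/25.2 ≈ 1.5476.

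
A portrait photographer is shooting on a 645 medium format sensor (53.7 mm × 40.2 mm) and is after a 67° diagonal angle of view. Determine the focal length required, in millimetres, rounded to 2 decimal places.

50.67 mm

Sensor diagonal = √(53.7² + 40.2²) = √4499.7300 ≈ 67.0800 mm.
From α = 2·arctan(d/2f) we get f = d / (2·tan(α/2)).
With d = 67.0800 mm and α/2 = 33.5°, tan(α/2) ≈ 0.66189, so f ≈ 67.0800 / 1.32377 ≈ 50.6734 mm.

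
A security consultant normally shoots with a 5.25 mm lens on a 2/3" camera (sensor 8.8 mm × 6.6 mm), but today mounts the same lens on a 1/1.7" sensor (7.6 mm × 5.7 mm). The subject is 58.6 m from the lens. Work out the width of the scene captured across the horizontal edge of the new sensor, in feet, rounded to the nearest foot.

278 ft

The focal length stays 5.25 mm; the relevant sensor dimension is now w = 7.6 mm. Object distance dₒ = 58.6 m = 58600 mm.
Thin-lens field width W = w·(dₒ − f)/f = 7.6 × (58600 − 5.25)/5.25 ≈ 84822.876 mm = 84822.876/304.8 ft = 278.29 ft.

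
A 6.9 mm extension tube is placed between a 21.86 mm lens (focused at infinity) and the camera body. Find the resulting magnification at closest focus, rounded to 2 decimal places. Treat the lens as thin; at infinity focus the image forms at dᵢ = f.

0.32×

The tube moves the image plane from f to f + e, so dᵢ = 21.86 + 6.9 = 28.76 mm. Focus is achieved when 1/f = 1/dₒ + 1/dᵢ, giving dₒ = 1/(1/f − 1/(f+e)).
Magnification m = dᵢ/dₒ = (f+e)·(1/f − 1/(f+e)) = e/f = 6.9/21.86 ≈ 0.3156.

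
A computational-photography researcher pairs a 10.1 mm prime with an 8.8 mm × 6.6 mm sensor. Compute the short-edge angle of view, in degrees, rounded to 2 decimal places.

Angle of view α = 2·arctan(h/2f) with h = 6.6 mm and f = 10.1 mm.
h/2f = 0.32673; arctan(0.32673) ≈ 18.0939°, so α ≈ 36.1878°.

36.19°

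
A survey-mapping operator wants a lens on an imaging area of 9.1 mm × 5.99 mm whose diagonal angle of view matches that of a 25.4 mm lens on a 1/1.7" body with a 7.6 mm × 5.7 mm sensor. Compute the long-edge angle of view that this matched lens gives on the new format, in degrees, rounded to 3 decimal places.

Sensor diagonal = √(7.6² + 5.7²) = √90.2500 ≈ 9.5000 mm.
Sensor diagonal = √(9.1² + 5.99²) = √118.6901 ≈ 10.8945 mm.
Equal diagonal AOV ⇒ f₂ = f₁ · 10.8945/9.5000 = 25.4 × 1.14679 ≈ 29.1284 mm.
Long-edge AOV on the new format = 2·arctan(9.1 / (2 × 29.1284)) = 2·arctan(0.15620) ≈ 17.7562°.

17.756°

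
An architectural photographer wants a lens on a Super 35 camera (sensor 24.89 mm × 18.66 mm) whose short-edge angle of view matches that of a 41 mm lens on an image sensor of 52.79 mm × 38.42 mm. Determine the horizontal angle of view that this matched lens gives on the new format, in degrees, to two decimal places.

64.01°

Equal short-edge AOV ⇒ f₂ = f₁ · 18.66/38.42 = 41 × 0.48568 ≈ 19.9131 mm.
Horizontal AOV on the new format = 2·arctan(24.89 / (2 × 19.9131)) = 2·arctan(0.62497) ≈ 64.0080°.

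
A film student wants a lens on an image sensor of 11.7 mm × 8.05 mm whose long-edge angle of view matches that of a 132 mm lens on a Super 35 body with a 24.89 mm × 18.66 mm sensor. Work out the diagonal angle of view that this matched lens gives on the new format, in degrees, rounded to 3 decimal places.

13.057°

Equal long-edge AOV ⇒ f₂ = f₁ · 11.7/24.89 = 132 × 0.47007 ≈ 62.0490 mm.
Sensor diagonal = √(11.7² + 8.05²) = √201.6925 ≈ 14.2018 mm.
Diagonal AOV on the new format = 2·arctan(14.2018 / (2 × 62.0490)) = 2·arctan(0.11444) ≈ 13.0571°.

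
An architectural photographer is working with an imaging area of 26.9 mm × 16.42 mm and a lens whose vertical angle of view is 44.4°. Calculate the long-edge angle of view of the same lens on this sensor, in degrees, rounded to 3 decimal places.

67.530°

From the vertical AOV: f = 16.42 / (2·tan(22.2°)) = 16.42 / 0.81618 ≈ 20.1180 mm.
Long-edge AOV = 2·arctan(26.9 / (2 × 20.1180)) = 2·arctan(0.66856) ≈ 67.5299°.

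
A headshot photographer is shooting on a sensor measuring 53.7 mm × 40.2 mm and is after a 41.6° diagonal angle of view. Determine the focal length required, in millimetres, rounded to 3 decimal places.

Sensor diagonal = √(53.7² + 40.2²) = √4499.7300 ≈ 67.0800 mm.
From α = 2·arctan(d/2f) we get f = d / (2·tan(α/2)).
With d = 67.0800 mm and α/2 = 20.8°, tan(α/2) ≈ 0.37986, so f ≈ 67.0800 / 0.75973 ≈ 88.2947 mm.

88.295 mm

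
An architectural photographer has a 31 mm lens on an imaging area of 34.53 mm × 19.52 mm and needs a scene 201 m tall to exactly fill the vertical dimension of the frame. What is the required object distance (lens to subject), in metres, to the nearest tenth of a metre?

319.2 m

W: 201 m = 201000 mm.
Magnification m = h/W = dᵢ/dₒ; combined with 1/f = 1/dₒ + 1/dᵢ this gives dₒ = f·(1 + W/h).
dₒ = 31 mm × (1 + 201000/19.52) = 31 × 10298.1311 ≈ 319242.066 mm = 319.242 m.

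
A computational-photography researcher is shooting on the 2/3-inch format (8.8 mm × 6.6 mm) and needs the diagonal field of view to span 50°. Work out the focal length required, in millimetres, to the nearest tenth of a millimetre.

Sensor diagonal = √(8.8² + 6.6²) = √121.0000 ≈ 11.0000 mm.
From α = 2·arctan(d/2f) we get f = d / (2·tan(α/2)).
With d = 11.0000 mm and α/2 = 25°, tan(α/2) ≈ 0.46631, so f ≈ 11.0000 / 0.93262 ≈ 11.7948 mm.

11.8 mm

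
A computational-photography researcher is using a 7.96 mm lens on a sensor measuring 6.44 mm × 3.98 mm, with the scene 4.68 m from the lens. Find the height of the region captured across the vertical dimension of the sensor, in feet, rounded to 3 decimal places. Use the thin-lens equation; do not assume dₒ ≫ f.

dₒ: 4.68 m = 4680 mm.
Similar triangles through the lens centre give W/dₒ = h/dᵢ; with 1/f = 1/dₒ + 1/dᵢ this gives W = h·(dₒ − f)/f.
W = 3.98 mm × (4680 − 7.96) / 7.96 = 3.98 × 586.9397 ≈ 2336.020 mm = 2336.020/304.8 ft = 7.66411 ft.

7.664 ft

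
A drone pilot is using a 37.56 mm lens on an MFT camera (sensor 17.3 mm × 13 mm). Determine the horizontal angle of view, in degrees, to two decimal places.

Angle of view α = 2·arctan(w/2f) with w = 17.3 mm and f = 37.56 mm.
w/2f = 0.23030; arctan(0.23030) ≈ 12.9690°, so α ≈ 25.9380°.

25.94°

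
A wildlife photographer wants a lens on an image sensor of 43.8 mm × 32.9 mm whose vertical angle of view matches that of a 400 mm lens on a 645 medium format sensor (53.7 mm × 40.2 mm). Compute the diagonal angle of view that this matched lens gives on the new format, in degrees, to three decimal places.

Equal vertical AOV ⇒ f₂ = f₁ · 32.9/40.2 = 400 × 0.81841 ≈ 327.3632 mm.
Sensor diagonal = √(43.8² + 32.9²) = √3000.8500 ≈ 54.7800 mm.
Diagonal AOV on the new format = 2·arctan(54.7800 / (2 × 327.3632)) = 2·arctan(0.08367) ≈ 9.5654°.

9.565°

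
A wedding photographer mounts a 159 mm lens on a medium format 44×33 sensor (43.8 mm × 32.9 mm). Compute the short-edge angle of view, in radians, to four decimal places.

Angle of view α = 2·arctan(h/2f) with h = 32.9 mm and f = 159 mm.
h/2f = 0.10346; arctan(0.10346) ≈ 0.1031 rad, so α ≈ 0.2062 rad.

0.2062 rad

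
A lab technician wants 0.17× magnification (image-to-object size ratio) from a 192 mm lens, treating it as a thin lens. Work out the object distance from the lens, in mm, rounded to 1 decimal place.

With m = dᵢ/dₒ and 1/f = 1/dₒ + 1/dᵢ, substituting dᵢ = m·dₒ gives 1/f = (1 + 1/m)/dₒ, hence dₒ = f·(1 + 1/m).
dₒ = 192 × (1 + 1/0.17) = 192 × 6.88235 ≈ 1321.412 mm.

1321.4 mm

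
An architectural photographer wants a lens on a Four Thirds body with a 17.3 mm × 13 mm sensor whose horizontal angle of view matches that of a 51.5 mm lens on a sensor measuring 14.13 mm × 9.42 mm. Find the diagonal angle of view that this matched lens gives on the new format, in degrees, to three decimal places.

Equal horizontal AOV ⇒ f₂ = f₁ · 17.3/14.13 = 51.5 × 1.22435 ≈ 63.0538 mm.
Sensor diagonal = √(17.3² + 13²) = √468.2900 ≈ 21.6400 mm.
Diagonal AOV on the new format = 2·arctan(21.6400 / (2 × 63.0538)) = 2·arctan(0.17160) ≈ 19.4742°.

19.474°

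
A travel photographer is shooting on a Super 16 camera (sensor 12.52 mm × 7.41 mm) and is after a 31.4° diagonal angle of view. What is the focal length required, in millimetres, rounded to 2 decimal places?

25.88 mm

Sensor diagonal = √(12.52² + 7.41²) = √211.6585 ≈ 14.5485 mm.
From α = 2·arctan(d/2f) we get f = d / (2·tan(α/2)).
With d = 14.5485 mm and α/2 = 15.7°, tan(α/2) ≈ 0.28109, so f ≈ 14.5485 / 0.56217 ≈ 25.8789 mm.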